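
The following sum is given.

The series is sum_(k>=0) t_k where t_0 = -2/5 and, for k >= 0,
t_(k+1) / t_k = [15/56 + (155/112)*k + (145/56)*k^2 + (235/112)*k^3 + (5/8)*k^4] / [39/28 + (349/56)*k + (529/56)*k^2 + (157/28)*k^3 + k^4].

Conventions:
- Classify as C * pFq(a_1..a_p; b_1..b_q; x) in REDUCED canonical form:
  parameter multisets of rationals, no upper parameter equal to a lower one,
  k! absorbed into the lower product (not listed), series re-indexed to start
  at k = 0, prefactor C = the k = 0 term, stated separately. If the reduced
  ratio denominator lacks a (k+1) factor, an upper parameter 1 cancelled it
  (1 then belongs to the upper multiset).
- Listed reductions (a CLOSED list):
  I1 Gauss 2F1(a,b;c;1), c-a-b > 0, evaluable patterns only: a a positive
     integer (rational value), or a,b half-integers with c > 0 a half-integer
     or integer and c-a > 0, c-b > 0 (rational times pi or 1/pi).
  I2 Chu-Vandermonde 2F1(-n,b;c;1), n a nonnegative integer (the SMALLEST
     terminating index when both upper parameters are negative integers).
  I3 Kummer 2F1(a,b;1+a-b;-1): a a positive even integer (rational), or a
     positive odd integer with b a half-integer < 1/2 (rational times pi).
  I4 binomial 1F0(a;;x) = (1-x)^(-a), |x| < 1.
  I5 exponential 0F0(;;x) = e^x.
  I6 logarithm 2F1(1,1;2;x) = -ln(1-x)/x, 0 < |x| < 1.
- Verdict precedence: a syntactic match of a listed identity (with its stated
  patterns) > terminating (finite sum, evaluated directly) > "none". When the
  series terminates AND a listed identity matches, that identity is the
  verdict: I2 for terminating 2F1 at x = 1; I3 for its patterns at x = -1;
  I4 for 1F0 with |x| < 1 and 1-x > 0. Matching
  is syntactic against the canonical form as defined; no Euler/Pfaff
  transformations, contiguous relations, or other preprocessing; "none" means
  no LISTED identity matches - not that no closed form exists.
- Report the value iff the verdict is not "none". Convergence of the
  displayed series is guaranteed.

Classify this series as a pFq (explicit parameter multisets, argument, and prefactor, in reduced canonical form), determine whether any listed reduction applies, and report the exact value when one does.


With C = -2/5: the canonical form is 2F1(1, 1; 13/4; 5/8). Verdict: none. No listed pattern accepts 2F1(1, 1; 13/4; 5/8).

Structural cue: t_0 = -2/5 here, and cancel k + 1/2 from the displayed ratio first; then prefactor -2/5.
Ratio: r(k) = (5/8) * (k+1) (k+1) / [(k+13/4) (k+1)] - poly over poly, x = (5/8) from leading terms; C = -2/5 at k = 0.


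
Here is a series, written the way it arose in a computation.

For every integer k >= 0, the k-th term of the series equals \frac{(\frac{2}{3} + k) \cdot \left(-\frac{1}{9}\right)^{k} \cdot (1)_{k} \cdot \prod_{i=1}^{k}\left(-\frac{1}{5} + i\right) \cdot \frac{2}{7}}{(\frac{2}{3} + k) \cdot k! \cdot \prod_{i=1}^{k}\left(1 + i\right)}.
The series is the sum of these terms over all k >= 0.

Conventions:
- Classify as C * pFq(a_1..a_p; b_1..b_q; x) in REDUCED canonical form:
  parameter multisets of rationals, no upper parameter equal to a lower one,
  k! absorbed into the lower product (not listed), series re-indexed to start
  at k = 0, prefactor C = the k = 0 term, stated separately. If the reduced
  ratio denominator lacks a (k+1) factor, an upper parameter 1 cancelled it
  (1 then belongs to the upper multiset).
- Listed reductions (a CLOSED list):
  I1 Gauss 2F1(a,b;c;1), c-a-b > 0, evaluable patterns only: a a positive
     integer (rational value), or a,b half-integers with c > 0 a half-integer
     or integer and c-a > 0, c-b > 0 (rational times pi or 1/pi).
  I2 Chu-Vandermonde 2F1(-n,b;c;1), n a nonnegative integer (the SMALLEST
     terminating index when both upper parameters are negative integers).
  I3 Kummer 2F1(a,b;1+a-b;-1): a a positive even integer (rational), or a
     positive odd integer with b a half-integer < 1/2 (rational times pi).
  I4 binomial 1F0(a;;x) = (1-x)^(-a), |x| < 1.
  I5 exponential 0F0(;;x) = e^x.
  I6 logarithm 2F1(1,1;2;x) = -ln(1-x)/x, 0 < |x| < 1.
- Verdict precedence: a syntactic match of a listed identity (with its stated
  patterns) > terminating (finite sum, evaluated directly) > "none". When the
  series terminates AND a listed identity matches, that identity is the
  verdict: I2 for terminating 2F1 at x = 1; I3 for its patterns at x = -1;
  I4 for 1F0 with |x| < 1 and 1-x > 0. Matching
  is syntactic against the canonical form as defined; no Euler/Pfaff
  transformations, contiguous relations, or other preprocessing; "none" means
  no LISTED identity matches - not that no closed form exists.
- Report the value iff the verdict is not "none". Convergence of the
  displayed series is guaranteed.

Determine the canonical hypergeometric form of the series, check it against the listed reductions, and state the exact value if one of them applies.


The tell: t_0 being \frac{2}{7}, the lower running product (prefactor 2/7) is a rising factorial.
Term ratio: r(k) = -\frac{1}{9} * (k+\frac{4}{5}) (k+1) / [(k+2) (k+1)] ; factor over Q: parameters, x = -\frac{1}{9}, and C = \frac{2}{7}.

Reduced: x = -\frac{1}{9}, 2F1, upper = {\frac{4}{5}, 1}, lower = {2}, C = \frac{2}{7}. Verdict: none - this 2F1 at x = -\frac{1}{9} matches no listed pattern, and upper {\frac{4}{5}, 1} holds no stopper.


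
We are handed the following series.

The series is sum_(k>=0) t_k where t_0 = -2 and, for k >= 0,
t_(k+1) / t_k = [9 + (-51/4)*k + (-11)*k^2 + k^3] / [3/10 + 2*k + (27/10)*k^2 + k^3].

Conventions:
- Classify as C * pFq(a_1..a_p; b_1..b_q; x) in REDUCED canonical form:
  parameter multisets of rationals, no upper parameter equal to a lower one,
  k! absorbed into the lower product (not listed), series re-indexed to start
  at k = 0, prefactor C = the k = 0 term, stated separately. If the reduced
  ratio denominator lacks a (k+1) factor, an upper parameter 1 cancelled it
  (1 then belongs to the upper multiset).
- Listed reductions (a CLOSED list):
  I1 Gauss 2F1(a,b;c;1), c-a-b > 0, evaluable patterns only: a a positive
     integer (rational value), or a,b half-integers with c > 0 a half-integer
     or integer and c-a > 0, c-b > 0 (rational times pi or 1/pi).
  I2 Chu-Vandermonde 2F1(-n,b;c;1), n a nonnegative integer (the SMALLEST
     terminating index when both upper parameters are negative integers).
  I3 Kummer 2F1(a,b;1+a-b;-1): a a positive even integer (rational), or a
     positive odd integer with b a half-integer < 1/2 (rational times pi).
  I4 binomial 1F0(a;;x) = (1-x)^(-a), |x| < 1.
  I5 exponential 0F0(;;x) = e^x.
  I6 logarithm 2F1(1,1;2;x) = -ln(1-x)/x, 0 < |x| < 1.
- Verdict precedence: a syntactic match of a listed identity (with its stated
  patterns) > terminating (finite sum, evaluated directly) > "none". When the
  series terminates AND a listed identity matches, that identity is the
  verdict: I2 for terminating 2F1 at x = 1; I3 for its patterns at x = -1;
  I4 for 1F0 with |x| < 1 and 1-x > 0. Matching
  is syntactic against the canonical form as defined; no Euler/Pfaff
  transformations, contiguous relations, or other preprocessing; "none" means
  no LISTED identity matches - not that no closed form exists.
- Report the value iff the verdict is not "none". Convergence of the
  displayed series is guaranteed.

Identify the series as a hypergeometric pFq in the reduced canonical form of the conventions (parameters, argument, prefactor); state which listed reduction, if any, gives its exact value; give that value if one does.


Structural cue: t_0 being -2, roots of the ratio polynomials (C = -2, x = 1) are the negated parameters.
Step ratio: r(k) = 1 * (k-12) (k-1/2) / [(k+1/5) (k+1)] - poly over poly, x = 1 from leading terms; C = -2 at k = 0.

At argument 1: a 2F1 with upper {-12, -1/2}, lower {1/5}, scaled by C = -2. Verdict: Vandermonde's identity (I2) fires (terminating 2F1 at x = 1 with n = 12, b = -1/2, c = 1/5). Exact value: -5996861309493/245224177664.


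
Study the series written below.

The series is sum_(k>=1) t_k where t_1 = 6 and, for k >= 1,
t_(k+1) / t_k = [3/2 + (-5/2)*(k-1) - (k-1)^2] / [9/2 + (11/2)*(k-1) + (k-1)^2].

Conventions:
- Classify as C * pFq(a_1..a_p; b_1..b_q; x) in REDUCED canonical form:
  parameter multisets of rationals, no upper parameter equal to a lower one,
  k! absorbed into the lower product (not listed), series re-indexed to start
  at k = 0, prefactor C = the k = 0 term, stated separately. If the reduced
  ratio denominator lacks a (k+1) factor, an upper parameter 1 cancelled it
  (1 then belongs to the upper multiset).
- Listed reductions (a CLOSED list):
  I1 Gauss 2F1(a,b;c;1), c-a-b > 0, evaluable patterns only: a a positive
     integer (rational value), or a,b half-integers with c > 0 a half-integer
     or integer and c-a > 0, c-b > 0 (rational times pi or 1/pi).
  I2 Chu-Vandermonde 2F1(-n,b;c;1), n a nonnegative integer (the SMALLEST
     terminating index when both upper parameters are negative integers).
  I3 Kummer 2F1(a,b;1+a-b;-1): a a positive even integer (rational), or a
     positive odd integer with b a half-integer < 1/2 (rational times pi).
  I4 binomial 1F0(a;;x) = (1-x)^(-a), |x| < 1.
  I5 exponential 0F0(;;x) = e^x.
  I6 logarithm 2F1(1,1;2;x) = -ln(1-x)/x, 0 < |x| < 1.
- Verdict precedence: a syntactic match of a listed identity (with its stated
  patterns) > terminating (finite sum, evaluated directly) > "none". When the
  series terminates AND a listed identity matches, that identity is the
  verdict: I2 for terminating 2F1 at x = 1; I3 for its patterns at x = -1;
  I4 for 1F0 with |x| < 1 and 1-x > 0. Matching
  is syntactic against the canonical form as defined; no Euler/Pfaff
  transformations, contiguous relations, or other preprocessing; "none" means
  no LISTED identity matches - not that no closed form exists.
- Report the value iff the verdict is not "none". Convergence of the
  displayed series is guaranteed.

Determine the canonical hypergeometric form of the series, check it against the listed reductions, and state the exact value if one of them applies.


At argument -1: a 2F1 with upper {-1/2, 3}, lower {9/2}, scaled by C = 6. Verdict: this is Kummer's theorem (I3) (x = -1; c = 9/2 equals 1+a-b for upper {-1/2, 3}: listed pattern). Value: (315/128) * pi.

The tell: x = (-1) and roots of the ratio polynomials (C = 6, x = -1) are the negated parameters.
Consecutive-term ratio: r(k) = (-1) * (k-1/2) (k+3) / [(k+9/2) (k+1)] - rational; roots negated = parameters, x = (-1), C = 6.


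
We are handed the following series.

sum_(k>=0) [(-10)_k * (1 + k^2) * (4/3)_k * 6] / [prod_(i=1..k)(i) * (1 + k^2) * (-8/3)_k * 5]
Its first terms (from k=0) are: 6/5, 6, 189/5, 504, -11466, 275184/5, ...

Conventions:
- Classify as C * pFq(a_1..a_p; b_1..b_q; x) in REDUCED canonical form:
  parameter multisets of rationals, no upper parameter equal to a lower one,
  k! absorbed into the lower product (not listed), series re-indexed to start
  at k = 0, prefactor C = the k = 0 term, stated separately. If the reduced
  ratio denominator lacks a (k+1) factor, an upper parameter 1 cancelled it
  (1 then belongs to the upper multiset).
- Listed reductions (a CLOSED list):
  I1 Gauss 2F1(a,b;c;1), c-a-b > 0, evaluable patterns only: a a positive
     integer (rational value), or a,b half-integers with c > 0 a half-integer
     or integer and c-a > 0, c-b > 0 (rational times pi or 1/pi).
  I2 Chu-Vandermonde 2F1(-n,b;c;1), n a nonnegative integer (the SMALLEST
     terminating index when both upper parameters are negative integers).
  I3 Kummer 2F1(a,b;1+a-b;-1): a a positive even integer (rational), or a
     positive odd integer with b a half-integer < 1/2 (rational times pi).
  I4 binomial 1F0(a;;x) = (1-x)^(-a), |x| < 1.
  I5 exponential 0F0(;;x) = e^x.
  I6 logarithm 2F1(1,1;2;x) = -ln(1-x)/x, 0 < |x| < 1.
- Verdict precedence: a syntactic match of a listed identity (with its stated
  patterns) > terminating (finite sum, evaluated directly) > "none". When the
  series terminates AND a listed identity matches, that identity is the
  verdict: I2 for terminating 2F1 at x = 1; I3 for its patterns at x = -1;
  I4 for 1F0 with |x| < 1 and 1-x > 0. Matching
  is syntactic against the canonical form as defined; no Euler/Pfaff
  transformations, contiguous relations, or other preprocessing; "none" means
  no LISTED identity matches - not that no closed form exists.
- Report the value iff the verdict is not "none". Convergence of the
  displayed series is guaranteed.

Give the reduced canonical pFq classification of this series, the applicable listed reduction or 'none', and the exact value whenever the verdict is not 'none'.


Structural cue: x = 1 and the product of the first k integers (C = 6/5, x = 1) is k!.
Consecutive-term ratio: r(k) = 1 * (k-10) (k+4/3) / [(k-8/3) (k+1)] - rational; roots negated = parameters, x = 1, C = 6/5.

This is 6/5 * 2F1(-10, 4/3; -8/3; 1) in reduced canonical form. Verdict at x = 1: Chu-Vandermonde (I2) matches (terminating 2F1 at x = 1 with n = 10, b = 4/3, c = -8/3). Value: 0.


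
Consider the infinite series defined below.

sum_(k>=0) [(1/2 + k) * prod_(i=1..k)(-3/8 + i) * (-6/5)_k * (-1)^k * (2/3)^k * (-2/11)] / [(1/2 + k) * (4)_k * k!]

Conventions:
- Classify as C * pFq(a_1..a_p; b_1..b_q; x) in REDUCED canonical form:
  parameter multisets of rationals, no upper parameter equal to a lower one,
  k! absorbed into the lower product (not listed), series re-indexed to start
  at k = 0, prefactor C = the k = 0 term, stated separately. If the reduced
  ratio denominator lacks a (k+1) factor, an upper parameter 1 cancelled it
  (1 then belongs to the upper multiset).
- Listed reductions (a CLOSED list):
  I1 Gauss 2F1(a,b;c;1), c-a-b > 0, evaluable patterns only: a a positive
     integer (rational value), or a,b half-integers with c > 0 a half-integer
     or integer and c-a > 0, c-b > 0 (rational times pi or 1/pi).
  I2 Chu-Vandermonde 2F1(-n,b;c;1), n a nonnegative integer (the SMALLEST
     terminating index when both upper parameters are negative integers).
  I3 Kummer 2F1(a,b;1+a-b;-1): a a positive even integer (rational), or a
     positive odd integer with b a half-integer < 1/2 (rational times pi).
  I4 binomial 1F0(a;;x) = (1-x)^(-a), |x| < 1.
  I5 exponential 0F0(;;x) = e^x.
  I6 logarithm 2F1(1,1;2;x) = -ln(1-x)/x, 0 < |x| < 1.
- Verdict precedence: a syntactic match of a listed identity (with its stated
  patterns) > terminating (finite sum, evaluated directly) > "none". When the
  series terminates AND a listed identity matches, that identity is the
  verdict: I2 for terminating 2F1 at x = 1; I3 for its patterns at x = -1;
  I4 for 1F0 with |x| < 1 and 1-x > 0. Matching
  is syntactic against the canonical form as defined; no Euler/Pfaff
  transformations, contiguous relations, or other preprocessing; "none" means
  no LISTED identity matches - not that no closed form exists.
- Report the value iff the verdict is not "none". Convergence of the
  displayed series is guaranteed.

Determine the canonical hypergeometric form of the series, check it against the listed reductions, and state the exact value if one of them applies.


Classification (C = -2/11): 2F1 with upper {-6/5, 5/8}, lower {4}, argument x = -2/3. Verdict: none. No listed pattern accepts 2F1(-6/5, 5/8; 4; -2/3).

Key observation: with t_0 = -2/11, the factor k + 1/2 cancels (top and bottom), leaving C = -2/11, x = -2/3.
Term ratio: r(k) = (-2/3) * (k-6/5) (k+5/8) / [(k+4) (k+1)] - rational in k. x = (-2/3); t_0 = -2/11; negate the roots.


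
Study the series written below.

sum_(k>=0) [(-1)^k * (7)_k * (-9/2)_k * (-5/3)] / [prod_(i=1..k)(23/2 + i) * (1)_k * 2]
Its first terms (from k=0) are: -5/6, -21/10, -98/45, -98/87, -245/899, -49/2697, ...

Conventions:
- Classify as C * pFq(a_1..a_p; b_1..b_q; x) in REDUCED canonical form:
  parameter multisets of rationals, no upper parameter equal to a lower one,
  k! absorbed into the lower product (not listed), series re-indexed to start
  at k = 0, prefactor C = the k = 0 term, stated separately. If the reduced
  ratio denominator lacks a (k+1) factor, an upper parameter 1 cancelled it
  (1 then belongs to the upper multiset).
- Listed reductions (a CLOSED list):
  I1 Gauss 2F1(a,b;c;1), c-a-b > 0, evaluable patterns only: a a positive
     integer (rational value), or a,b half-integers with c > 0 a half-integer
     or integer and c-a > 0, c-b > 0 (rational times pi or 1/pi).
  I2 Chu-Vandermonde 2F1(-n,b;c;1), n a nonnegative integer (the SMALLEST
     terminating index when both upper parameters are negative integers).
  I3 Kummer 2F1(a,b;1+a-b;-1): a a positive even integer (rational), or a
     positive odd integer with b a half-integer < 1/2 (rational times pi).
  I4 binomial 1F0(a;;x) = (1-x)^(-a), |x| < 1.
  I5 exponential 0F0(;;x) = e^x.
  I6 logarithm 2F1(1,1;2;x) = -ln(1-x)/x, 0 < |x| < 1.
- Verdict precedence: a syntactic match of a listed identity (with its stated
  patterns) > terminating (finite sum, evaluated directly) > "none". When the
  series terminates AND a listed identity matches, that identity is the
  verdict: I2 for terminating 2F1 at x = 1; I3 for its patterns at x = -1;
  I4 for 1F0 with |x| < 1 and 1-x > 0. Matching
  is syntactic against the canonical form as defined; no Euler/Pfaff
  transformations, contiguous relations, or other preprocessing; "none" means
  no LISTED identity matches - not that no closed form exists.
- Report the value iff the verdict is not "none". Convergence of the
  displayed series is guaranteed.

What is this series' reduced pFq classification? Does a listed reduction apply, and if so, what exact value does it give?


Prefactor -5/6, argument -1: 2F1 with upper {-9/2, 7} over lower {25/2}. Verdict: the Kummer evaluation I3 fires (x = -1; c = 25/2 equals 1+a-b for upper {-9/2, 7}: listed pattern). Hence: (-557732175/268435456) * pi.

The tell: with t_0 = -5/6, the lower running product (C = -5/6) is a rising factorial.
Term ratio: r(k) = (-1) * (k-9/2) (k+7) / [(k+25/2) (k+1)] - poly over poly, x = (-1) from leading terms; C = -5/6 at k = 0.


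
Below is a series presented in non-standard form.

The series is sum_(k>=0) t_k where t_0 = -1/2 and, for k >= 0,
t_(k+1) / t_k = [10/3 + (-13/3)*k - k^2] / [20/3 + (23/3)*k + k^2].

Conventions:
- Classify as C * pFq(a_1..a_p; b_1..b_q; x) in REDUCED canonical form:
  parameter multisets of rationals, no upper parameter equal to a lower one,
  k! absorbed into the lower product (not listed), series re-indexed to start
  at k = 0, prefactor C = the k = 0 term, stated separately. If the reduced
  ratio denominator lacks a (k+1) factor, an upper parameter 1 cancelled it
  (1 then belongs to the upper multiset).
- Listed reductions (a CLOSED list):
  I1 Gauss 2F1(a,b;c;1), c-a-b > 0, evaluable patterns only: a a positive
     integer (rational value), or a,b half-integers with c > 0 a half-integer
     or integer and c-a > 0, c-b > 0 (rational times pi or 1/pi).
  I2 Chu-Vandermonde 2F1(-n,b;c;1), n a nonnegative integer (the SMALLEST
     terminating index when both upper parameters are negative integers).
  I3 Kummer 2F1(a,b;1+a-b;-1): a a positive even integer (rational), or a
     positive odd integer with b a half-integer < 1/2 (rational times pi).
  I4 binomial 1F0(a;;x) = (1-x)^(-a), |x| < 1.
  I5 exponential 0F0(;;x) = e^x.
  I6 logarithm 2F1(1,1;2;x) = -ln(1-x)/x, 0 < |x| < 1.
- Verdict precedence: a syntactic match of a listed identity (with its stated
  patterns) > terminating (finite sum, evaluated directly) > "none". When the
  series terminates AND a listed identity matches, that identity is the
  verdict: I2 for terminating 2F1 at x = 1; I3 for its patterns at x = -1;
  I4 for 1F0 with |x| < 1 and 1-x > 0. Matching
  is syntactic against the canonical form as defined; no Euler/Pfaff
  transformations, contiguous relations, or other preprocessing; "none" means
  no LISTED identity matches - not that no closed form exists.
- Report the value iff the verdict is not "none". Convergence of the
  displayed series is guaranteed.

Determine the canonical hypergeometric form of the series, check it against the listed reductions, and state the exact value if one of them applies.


x = -1 here; the reduced form reads 2F1, upper {-2/3, 5}, lower {20/3}, C = -1/2. Verdict: none here - no I1-I6 shape fits x = -1 with lower {20/3}.

Structural cue: t_0 being -1/2, roots of the ratio polynomials (C = -1/2, x = -1) are the negated parameters.
Ratio: r(k) = (-1) * (k-2/3) (k+5) / [(k+20/3) (k+1)] - rational in k, leading ratio (-1); with t_0 = -1/2, classification follows.


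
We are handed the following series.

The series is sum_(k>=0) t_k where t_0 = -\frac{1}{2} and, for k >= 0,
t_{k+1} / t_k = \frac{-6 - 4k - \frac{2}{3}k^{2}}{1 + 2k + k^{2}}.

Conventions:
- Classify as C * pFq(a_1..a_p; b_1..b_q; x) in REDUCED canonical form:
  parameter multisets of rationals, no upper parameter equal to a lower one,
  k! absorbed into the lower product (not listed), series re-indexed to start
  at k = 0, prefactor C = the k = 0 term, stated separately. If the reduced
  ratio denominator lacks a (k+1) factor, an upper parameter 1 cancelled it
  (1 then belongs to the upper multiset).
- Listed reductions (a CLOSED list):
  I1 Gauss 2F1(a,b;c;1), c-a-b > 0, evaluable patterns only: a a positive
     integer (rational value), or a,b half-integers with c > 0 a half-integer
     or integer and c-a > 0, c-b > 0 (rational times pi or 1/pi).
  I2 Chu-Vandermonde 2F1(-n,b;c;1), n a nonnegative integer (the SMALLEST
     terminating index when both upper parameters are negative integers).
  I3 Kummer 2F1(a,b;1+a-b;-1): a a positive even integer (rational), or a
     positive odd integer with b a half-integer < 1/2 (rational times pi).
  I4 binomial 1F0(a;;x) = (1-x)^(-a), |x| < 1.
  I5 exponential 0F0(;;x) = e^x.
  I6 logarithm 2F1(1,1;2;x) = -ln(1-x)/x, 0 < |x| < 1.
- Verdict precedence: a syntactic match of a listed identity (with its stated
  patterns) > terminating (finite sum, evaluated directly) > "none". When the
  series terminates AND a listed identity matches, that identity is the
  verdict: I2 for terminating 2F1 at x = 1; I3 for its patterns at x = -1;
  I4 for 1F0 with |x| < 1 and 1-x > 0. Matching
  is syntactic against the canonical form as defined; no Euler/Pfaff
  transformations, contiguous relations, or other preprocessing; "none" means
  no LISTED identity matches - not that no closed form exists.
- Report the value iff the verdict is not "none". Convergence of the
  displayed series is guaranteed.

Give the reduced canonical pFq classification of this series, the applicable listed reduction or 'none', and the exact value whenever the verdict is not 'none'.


Key observation: t_0 being -\frac{1}{2}, factor the ratio over Q (prefactor -1/2): negated roots = parameters.
Ratio: r(k) = -\frac{2}{3} * (k+3) (k+3) / [(k+1) (k+1)] - poly over poly, x = -\frac{2}{3} from leading terms; C = -\frac{1}{2} at k = 0.

The series (x = -\frac{2}{3}) is 2F1: upper {3, 3}, lower {1}, prefactor -\frac{1}{2}. Verdict: no listed reduction: x = -\frac{2}{3} and upper {3, 3} fail every I1-I6 pattern.


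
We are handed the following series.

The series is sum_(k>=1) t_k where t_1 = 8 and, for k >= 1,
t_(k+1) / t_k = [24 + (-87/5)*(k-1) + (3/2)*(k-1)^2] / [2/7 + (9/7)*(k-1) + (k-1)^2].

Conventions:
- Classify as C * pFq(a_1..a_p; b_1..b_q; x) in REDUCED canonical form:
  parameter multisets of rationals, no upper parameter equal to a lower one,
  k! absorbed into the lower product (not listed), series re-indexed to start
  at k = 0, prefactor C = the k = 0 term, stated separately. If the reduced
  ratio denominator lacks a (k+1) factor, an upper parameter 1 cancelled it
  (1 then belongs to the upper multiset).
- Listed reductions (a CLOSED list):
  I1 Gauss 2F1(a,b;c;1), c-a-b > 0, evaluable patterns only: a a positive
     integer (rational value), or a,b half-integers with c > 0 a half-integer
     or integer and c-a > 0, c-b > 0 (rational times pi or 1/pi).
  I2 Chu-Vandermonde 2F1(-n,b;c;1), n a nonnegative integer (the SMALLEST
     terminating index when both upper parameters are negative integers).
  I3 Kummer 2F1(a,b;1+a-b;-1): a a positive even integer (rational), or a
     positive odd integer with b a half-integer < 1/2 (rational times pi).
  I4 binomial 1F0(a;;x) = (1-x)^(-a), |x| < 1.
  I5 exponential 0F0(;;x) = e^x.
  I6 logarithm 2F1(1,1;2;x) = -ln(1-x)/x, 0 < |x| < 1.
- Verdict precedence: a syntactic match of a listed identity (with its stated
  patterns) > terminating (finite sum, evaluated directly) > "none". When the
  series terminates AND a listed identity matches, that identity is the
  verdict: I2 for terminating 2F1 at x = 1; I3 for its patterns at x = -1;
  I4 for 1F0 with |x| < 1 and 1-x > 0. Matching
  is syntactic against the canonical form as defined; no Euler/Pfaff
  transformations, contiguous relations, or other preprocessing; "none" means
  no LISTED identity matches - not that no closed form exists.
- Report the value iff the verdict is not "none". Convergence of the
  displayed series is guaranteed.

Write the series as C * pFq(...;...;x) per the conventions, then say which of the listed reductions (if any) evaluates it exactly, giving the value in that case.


The series (x = 3/2) is 2F1: upper {-10, -8/5}, lower {2/7}, prefactor 8. Verdict: terminating - upper -10 stops the sum at k = 10; the 11 terms are added exactly. Sum: 10521670932433455833/5012921875000000.

Structural cue: from the first term 8: factor the ratio over Q (C = 8, x = 3/2): negated roots = parameters.
Consecutive-term ratio: r(k) = (3/2) * (k-10) (k-8/5) / [(k+2/7) (k+1)] ; factor over Q: parameters, x = (3/2), and C = 8.


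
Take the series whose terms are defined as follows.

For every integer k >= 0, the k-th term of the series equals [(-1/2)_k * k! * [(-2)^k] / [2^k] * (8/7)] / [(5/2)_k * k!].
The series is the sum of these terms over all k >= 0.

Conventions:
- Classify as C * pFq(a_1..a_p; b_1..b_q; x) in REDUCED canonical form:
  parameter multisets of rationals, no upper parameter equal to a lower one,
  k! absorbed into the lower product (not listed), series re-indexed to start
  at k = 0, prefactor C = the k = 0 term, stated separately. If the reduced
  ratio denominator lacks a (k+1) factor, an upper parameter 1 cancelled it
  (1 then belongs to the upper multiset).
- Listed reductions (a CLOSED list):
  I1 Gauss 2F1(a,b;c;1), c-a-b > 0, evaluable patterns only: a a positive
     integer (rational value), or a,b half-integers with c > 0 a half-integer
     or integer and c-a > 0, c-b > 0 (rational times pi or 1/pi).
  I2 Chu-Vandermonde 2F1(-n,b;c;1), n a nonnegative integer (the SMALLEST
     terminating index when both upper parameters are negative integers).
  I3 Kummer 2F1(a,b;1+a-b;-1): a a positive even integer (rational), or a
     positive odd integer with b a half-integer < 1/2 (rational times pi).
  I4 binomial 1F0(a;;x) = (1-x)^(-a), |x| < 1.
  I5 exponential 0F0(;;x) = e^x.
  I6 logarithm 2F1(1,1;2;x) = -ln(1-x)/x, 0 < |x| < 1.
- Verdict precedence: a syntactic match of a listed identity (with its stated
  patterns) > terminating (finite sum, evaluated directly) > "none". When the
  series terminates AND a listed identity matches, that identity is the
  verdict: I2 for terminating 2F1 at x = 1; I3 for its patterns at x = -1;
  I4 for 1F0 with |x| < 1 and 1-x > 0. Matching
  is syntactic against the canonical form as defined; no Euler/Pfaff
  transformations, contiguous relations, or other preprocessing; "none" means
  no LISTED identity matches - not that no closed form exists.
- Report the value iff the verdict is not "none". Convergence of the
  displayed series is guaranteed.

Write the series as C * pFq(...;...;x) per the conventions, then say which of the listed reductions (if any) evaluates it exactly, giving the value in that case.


Key observation: t_0 = 8/7 here, and the two k-th powers (C = 8/7) combine into one argument.
Consecutive-term ratio: r(k) = (-1) * (k-1/2) (k+1) / [(k+5/2) (k+1)] - poly over poly, x = (-1) from leading terms; C = 8/7 at k = 0.

Prefactor 8/7, argument -1: 2F1 with upper {-1/2, 1} over lower {5/2}. Verdict: Kummer's theorem (I3) applies (x = -1; c = 5/2 equals 1+a-b for upper {-1/2, 1}: listed pattern). Its exact value is (3/7) * pi.


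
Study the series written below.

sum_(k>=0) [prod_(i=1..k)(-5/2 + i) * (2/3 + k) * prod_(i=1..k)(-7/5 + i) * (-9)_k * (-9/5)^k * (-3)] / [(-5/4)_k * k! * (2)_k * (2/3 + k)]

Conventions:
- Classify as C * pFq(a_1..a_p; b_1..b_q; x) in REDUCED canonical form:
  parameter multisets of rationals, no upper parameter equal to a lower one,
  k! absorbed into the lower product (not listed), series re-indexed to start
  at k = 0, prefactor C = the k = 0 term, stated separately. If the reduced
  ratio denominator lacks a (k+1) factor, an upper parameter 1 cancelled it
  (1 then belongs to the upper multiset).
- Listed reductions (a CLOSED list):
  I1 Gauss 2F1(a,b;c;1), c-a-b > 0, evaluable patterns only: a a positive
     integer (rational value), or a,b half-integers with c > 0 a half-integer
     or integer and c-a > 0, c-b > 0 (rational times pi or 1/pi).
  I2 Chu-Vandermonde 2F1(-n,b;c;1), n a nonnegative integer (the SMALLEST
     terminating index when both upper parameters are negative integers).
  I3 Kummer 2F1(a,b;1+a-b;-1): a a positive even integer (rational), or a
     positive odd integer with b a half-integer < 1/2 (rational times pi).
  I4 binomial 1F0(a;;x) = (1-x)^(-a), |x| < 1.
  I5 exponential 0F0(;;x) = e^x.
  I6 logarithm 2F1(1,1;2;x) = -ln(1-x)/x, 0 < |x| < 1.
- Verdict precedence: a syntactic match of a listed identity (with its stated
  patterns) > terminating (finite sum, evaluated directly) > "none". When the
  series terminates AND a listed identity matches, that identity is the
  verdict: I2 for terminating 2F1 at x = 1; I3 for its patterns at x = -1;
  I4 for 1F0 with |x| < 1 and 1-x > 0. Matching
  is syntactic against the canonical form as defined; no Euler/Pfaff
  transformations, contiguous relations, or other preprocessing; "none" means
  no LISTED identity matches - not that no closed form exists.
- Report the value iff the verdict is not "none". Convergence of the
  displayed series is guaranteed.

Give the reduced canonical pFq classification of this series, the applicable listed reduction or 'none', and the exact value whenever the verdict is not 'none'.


With C = -3: the canonical form is 3F2(-9, -3/2, -2/5; -5/4, 2; -9/5). Verdict: terminating. (-9)_k vanishes past k = 9, leaving a 10-term sum, computed directly. Exact value: 22435545778529249283/99658966064453125.

Structural cue: with t_0 = -3, the running product (prefactor -3) telescopes to a rising factorial.
Ratio: r(k) = (-9/5) * (k-9) (k-3/2) (k-2/5) / [(k-5/4) (k+2) (k+1)] - rational; roots negated = parameters, x = (-9/5), C = -3.


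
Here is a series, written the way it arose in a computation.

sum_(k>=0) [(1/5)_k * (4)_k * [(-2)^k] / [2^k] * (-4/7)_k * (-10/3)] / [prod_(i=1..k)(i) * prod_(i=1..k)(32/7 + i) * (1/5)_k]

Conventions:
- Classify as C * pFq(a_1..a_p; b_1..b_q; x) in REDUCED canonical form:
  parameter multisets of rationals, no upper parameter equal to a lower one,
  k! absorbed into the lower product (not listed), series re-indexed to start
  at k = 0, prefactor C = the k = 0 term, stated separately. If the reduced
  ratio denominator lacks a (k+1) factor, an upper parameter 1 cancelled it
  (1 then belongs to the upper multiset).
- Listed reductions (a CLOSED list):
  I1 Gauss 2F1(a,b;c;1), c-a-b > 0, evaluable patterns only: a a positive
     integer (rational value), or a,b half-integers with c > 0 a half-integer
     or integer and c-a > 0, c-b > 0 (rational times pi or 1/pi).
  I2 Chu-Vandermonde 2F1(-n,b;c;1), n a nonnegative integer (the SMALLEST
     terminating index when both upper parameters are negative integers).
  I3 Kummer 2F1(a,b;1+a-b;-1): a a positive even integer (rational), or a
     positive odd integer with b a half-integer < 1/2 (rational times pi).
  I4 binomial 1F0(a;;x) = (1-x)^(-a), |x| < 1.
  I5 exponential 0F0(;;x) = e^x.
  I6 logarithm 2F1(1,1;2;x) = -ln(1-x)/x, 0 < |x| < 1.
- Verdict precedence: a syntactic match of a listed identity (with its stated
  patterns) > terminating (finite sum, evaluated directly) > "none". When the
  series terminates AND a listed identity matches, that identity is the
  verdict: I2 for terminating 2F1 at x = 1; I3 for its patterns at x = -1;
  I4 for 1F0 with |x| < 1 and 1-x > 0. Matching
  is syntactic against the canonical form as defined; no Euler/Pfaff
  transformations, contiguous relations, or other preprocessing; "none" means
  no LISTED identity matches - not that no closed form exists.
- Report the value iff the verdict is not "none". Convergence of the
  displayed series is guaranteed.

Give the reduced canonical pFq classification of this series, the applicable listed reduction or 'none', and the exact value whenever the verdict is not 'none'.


Prefactor -10/3, argument -1: 2F1 with upper {-4/7, 4} over lower {39/7}. Verdict: Kummer (I3) applies (x = -1; c = 39/7 equals 1+a-b for upper {-4/7, 4}: listed pattern). Exact value: -2000/441.

First insight: with t_0 = -10/3, the product of the first k integers (C = -10/3) is k!.
Step ratio: r(k) = (-1) * (k-4/7) (k+4) / [(k+39/7) (k+1)] - rational in k, leading ratio (-1); with t_0 = -10/3, classification follows.


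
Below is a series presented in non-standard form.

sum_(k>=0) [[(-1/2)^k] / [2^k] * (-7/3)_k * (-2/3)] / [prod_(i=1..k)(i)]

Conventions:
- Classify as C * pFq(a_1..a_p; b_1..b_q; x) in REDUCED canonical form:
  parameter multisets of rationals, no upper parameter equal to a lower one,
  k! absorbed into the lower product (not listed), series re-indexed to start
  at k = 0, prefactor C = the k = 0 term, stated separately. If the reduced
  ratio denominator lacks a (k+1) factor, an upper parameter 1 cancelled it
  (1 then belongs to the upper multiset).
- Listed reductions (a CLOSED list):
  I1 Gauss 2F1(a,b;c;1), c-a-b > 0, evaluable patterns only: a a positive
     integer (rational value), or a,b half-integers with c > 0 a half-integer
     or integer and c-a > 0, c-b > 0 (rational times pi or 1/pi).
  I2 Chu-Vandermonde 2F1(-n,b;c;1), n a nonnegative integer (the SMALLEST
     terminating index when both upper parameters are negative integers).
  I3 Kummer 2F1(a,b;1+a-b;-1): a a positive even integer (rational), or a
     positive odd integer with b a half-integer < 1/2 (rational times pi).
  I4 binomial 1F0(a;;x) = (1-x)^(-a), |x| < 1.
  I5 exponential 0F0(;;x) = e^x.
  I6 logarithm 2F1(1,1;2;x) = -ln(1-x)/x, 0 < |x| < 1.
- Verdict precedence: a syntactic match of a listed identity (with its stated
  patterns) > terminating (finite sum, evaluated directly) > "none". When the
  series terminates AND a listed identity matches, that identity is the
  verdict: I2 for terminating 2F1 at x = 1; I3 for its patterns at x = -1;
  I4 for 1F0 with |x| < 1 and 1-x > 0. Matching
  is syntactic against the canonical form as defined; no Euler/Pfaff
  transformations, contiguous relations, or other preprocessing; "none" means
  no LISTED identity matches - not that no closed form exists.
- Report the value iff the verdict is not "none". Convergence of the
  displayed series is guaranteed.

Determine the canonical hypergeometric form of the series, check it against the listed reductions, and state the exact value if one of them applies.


Key observation: t_0 = -2/3 here, and the product of the first k integers (C = -2/3) is k!.
Step ratio: r(k) = (-1/4) * (k-7/3) / [(k+1)] ; factor over Q: parameters, x = (-1/4), and C = -2/3.

Canonical form: C = -2/3 times 1F0 with upper {-7/3}, lower {-}, x = -1/4. Verdict at x = -1/4: binomial (I4) matches (the 1F0 binomial series: exponent 7/3, x = -1/4). Hence: (-2/3) * (5/4)^(7/3).


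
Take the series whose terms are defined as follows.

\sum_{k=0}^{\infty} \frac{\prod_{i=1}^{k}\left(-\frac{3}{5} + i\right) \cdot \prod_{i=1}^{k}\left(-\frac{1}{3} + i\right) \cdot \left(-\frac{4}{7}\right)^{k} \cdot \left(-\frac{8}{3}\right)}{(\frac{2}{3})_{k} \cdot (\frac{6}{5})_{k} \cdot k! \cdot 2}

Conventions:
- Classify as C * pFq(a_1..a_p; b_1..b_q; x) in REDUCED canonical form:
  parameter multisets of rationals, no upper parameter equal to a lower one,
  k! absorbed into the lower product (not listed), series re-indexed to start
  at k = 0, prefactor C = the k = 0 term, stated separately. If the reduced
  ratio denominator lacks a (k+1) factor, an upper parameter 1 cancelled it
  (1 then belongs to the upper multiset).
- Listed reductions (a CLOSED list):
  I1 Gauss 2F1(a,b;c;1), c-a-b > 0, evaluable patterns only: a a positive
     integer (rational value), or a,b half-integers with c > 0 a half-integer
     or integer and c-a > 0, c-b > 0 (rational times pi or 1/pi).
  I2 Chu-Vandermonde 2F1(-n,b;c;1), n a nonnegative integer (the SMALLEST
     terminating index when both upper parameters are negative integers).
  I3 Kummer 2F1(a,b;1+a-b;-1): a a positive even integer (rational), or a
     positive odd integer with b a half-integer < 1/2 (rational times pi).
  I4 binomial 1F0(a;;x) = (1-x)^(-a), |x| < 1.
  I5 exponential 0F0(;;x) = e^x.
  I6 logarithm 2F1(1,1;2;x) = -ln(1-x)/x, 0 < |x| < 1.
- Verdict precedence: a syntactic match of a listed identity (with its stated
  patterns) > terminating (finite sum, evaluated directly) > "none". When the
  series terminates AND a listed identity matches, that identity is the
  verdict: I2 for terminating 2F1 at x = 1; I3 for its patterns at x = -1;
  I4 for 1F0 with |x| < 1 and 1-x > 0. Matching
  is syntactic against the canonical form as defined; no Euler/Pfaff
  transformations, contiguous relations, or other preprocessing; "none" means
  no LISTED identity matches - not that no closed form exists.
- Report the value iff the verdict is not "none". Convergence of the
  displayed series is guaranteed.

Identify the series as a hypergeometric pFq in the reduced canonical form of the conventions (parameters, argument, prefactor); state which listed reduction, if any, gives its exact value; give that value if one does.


With C = -\frac{4}{3}: the canonical form is 1F1(\frac{2}{5}; \frac{6}{5}; -\frac{4}{7}). Verdict: none - at argument -\frac{4}{7} the multisets {\frac{2}{5}} ; {\frac{6}{5}} match no listed identity.

First insight: with t_0 = -\frac{4}{3}, the running product (prefactor -4/3) telescopes to a rising factorial.
Ratio: r(k) = -\frac{4}{7} * (k+\frac{2}{5}) / [(k+\frac{6}{5}) (k+1)] - poly over poly, x = -\frac{4}{7} from leading terms; C = -\frac{4}{3} at k = 0.


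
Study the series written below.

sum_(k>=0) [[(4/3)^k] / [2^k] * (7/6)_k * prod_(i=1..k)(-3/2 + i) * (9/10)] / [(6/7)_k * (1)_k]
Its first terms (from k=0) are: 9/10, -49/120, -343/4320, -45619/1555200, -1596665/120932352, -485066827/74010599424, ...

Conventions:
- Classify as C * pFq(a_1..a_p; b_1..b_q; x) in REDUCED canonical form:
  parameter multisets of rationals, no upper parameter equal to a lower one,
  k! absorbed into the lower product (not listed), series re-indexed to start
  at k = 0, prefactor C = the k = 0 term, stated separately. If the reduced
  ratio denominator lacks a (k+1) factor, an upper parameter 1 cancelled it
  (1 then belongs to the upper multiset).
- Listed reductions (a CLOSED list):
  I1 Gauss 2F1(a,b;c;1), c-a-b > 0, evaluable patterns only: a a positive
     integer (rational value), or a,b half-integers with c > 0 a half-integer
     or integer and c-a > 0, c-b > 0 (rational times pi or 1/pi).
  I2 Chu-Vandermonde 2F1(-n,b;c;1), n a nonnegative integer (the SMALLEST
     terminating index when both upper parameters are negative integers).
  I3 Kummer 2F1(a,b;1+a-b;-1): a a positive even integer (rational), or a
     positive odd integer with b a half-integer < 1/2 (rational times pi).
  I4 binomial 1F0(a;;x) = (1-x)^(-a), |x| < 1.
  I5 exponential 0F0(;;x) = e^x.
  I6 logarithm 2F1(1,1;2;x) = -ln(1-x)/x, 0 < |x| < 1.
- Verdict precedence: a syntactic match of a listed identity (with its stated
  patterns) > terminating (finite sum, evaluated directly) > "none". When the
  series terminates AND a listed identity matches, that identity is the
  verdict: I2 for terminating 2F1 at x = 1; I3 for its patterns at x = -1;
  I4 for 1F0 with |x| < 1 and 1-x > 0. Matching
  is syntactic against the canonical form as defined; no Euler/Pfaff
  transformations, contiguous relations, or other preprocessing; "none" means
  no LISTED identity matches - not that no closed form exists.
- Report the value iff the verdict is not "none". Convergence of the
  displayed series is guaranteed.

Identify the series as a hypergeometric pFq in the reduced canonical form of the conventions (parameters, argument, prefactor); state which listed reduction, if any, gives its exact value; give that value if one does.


With C = 9/10: the canonical form is 2F1(-1/2, 7/6; 6/7; 2/3). Verdict: no listed reduction: x = 2/3 and upper {-1/2, 7/6} fail every I1-I6 pattern.

First insight: t_0 = 9/10 here, and the running product (prefactor 9/10) telescopes to a rising factorial.
Adjacent-term ratio: r(k) = (2/3) * (k-1/2) (k+7/6) / [(k+6/7) (k+1)] - rational in k, leading ratio (2/3); with t_0 = 9/10, classification follows.
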